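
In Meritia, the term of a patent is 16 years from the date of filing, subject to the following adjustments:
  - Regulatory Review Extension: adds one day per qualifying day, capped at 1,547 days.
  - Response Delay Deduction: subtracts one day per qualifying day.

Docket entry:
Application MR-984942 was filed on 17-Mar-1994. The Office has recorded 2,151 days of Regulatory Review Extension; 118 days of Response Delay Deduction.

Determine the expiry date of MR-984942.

Base term: filing date + 16 years → 17 March 2010.
Regulatory Review Extension: 2151 days claimed exceeds the 1547-day cap, so +1547 days → 11 June 2014.
Response Delay Deduction: −118 days → 13 February 2014.

February 13, 2014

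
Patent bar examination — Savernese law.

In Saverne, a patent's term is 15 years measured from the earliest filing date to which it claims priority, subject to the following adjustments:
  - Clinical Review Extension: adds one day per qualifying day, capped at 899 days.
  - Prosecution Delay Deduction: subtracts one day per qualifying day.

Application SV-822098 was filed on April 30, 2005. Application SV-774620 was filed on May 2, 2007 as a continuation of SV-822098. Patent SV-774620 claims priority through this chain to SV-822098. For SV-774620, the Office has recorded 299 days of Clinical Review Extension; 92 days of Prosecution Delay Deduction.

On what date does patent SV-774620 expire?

2020-11-23

Earliest priority filing: 30 April 2005.
Base term: 30 April 2005 + 15 years → 30 April 2020.
Clinical Review Extension: 299 days (within the 899-day cap) → +299 days → 23 February 2021.
Prosecution Delay Deduction: −92 days → 23 November 2020.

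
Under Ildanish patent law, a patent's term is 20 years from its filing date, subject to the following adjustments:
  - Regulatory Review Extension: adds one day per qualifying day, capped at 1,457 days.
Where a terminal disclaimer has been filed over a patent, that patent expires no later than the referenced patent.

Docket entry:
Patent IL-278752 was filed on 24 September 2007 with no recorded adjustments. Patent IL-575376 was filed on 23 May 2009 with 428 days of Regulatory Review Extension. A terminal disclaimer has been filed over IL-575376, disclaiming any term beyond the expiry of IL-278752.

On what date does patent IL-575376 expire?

Natural term of IL-575376:
  Base: filing + 20 years → 23 May 2029.
  Regulatory Review Extension: 428 days (within the 1457-day cap) → +428 days → 25 July 2030.
Expiry of referenced patent IL-278752:
  Base: filing + 20 years → 24 September 2027.
Terminal disclaimer: IL-575376 expires on the earlier of 25 July 2030 and 24 September 2027.

2027-09-24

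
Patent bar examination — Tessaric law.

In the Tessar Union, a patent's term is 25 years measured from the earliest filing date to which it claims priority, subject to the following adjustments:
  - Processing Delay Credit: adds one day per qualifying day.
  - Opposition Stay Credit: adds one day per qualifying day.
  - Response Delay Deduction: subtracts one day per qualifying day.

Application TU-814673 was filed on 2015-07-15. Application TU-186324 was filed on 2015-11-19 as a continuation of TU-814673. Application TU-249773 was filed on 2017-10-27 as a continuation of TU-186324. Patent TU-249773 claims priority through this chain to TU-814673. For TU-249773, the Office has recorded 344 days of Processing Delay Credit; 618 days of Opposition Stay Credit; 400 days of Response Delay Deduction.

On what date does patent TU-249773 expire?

Earliest priority filing: 15 July 2015.
Base term: 15 July 2015 + 25 years → 15 July 2040.
Processing Delay Credit: +344 days → 24 June 2041.
Opposition Stay Credit: +618 days → 4 March 2043.
Response Delay Deduction: −400 days → 28 January 2042.

January 28, 2042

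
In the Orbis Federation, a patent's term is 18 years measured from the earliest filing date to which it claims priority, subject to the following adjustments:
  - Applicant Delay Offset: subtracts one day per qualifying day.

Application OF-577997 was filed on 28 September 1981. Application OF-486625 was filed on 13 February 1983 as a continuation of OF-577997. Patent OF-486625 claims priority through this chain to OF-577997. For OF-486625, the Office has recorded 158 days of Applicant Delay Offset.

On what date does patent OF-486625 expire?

Earliest priority filing: 28 September 1981.
Base term: 28 September 1981 + 18 years → 28 September 1999.
Applicant Delay Offset: −158 days → 23 April 1999.

1999-04-23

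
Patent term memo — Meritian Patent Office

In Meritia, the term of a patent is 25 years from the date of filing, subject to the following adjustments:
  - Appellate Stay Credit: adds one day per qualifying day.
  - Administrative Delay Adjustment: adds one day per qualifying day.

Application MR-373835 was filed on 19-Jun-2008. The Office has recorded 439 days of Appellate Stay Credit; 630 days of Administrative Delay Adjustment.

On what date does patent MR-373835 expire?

Base term: filing date + 25 years → 19 June 2033.
Appellate Stay Credit: +439 days → 1 September 2034.
Administrative Delay Adjustment: +630 days → 23 May 2036.

2036-05-23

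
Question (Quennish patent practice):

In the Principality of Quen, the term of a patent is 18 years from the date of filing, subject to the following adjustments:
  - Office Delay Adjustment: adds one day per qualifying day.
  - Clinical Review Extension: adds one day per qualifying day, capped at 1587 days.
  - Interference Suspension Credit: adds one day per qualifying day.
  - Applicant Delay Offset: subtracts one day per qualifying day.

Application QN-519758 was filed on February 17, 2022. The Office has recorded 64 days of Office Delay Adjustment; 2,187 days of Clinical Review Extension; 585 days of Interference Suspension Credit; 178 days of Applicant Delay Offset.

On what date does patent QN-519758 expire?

2045-10-06

Base term: filing date + 18 years → 17 February 2040.
Office Delay Adjustment: +64 days → 21 April 2040.
Clinical Review Extension: 2187 days claimed exceeds the 1587-day cap, so +1587 days → 25 August 2044.
Interference Suspension Credit: +585 days → 2 April 2046.
Applicant Delay Offset: −178 days → 6 October 2045.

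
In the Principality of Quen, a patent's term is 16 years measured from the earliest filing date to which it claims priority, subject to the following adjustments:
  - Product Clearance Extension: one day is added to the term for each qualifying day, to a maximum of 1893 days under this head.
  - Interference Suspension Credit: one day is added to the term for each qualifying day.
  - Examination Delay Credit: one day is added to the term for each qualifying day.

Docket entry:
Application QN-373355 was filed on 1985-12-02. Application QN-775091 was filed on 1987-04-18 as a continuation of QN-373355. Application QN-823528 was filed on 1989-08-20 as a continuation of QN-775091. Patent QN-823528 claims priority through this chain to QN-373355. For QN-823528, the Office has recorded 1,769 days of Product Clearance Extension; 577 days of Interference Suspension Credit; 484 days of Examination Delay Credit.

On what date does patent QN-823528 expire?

Earliest priority filing: 2 December 1985.
Base term: 2 December 1985 + 16 years → 2 December 2001.
Product Clearance Extension: 1769 days (within the 1893-day cap) → +1769 days → 6 October 2006.
Interference Suspension Credit: +577 days → 5 May 2008.
Examination Delay Credit: +484 days → 1 September 2009.

September 1, 2009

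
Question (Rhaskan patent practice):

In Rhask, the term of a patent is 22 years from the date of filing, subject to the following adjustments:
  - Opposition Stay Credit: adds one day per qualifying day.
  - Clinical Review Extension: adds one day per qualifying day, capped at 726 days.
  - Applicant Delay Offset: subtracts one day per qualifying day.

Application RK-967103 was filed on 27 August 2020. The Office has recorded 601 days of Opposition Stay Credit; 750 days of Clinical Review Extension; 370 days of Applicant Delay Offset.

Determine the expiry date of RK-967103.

Base term: filing date + 22 years → 27 August 2042.
Opposition Stay Credit: +601 days → 19 April 2044.
Clinical Review Extension: 750 days claimed exceeds the 726-day cap, so +726 days → 15 April 2046.
Applicant Delay Offset: −370 days → 10 April 2045.

2045-04-10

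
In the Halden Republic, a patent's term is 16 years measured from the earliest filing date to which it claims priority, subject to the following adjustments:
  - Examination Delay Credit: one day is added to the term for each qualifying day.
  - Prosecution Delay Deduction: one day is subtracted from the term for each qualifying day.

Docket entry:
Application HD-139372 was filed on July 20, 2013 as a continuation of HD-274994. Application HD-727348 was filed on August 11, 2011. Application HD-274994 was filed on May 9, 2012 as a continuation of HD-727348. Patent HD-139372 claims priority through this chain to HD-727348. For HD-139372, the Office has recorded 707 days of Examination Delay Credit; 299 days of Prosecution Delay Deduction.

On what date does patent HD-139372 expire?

2028-09-22

Earliest priority filing: 11 August 2011.
Base term: 11 August 2011 + 16 years → 11 August 2027.
Examination Delay Credit: +707 days → 18 July 2029.
Prosecution Delay Deduction: −299 days → 22 September 2028.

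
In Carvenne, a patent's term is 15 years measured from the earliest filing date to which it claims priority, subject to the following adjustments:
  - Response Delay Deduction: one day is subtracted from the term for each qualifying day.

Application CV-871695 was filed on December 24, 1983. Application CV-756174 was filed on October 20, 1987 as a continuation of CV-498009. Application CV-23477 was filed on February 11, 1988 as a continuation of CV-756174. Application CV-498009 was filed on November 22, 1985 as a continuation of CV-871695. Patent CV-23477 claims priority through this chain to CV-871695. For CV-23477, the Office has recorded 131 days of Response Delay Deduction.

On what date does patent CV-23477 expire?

1998-08-15

Earliest priority filing: 24 December 1983.
Base term: 24 December 1983 + 15 years → 24 December 1998.
Response Delay Deduction: −131 days → 15 August 1998.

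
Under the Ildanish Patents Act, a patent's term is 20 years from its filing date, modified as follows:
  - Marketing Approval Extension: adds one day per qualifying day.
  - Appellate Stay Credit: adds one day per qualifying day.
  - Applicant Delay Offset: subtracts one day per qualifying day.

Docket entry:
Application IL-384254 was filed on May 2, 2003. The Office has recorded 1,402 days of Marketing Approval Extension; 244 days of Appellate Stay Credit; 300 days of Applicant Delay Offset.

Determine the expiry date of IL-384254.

Base term: filing date + 20 years → 2 May 2023.
Marketing Approval Extension: +1402 days → 4 March 2027.
Appellate Stay Credit: +244 days → 3 November 2027.
Applicant Delay Offset: −300 days → 7 January 2027.

2027-01-07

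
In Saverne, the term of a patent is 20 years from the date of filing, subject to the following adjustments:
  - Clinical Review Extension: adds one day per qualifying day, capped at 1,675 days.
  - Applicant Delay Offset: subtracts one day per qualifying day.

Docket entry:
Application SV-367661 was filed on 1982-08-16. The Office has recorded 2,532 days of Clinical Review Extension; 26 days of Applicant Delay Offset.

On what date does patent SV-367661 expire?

Base term: filing date + 20 years → 16 August 2002.
Clinical Review Extension: 2532 days claimed exceeds the 1675-day cap, so +1675 days → 18 March 2007.
Applicant Delay Offset: −26 days → 20 February 2007.

2007-02-20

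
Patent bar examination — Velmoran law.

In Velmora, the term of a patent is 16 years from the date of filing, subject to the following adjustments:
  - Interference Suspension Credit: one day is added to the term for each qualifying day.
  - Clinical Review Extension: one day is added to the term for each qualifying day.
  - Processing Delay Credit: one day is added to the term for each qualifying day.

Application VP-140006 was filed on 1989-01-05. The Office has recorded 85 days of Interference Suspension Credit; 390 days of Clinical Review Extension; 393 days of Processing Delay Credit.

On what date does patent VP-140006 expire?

Base term: filing date + 16 years → 5 January 2005.
Interference Suspension Credit: +85 days → 31 March 2005.
Clinical Review Extension: +390 days → 25 April 2006.
Processing Delay Credit: +393 days → 23 May 2007.

May 23, 2007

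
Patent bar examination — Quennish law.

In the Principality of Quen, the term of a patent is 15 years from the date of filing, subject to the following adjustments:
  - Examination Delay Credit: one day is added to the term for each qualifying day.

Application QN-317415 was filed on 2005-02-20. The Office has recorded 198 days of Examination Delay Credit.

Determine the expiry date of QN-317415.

2020-09-05

Base term: filing date + 15 years → 20 February 2020.
Examination Delay Credit: +198 days → 5 September 2020.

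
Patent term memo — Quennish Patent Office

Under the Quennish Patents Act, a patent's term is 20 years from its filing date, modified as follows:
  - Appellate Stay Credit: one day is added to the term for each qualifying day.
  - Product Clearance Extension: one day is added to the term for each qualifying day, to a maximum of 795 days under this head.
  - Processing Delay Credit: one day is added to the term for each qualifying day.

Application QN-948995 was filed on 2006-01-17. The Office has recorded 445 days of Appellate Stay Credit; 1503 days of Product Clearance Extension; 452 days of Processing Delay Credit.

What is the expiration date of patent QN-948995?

2030-09-05

Base term: filing date + 20 years → 17 January 2026.
Appellate Stay Credit: +445 days → 7 April 2027.
Product Clearance Extension: 1503 days claimed exceeds the 795-day cap, so +795 days → 10 June 2029.
Processing Delay Credit: +452 days → 5 September 2030.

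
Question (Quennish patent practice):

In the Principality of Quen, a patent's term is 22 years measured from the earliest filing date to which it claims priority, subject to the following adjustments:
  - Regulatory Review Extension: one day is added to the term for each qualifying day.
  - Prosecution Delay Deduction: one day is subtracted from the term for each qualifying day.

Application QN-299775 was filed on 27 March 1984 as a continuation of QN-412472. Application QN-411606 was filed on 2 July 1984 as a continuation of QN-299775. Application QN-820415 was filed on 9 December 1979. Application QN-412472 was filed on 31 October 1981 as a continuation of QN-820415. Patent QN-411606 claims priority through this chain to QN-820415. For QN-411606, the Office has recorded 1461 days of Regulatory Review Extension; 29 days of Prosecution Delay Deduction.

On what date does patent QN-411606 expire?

2005-11-10

Earliest priority filing: 9 December 1979.
Base term: 9 December 1979 + 22 years → 9 December 2001.
Regulatory Review Extension: +1461 days → 9 December 2005.
Prosecution Delay Deduction: −29 days → 10 November 2005.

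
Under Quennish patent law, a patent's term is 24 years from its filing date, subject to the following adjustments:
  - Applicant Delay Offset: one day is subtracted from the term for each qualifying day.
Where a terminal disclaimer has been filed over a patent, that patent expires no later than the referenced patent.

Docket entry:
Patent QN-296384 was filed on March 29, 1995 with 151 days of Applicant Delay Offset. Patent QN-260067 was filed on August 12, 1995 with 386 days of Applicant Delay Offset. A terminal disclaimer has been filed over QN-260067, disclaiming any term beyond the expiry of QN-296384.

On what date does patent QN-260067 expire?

July 22, 2018

Natural term of QN-260067:
  Base: filing + 24 years → 12 August 2019.
  Applicant Delay Offset: −386 days → 22 July 2018.
Expiry of referenced patent QN-296384:
  Base: filing + 24 years → 29 March 2019.
  Applicant Delay Offset: −151 days → 29 October 2018.
Terminal disclaimer: QN-260067 expires on the earlier of 22 July 2018 and 29 October 2018.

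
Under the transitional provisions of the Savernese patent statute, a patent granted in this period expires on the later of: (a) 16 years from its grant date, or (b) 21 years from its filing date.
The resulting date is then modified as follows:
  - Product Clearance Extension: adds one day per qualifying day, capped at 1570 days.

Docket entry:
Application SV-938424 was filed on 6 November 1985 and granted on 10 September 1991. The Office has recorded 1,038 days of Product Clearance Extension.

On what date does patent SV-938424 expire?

2010-07-14

(a) grant + 16 years → 10 September 2007.
(b) filing + 21 years → 6 November 2006.
Later of the two: 10 September 2007.
Product Clearance Extension: 1038 days (within the 1570-day cap) → +1038 days → 14 July 2010.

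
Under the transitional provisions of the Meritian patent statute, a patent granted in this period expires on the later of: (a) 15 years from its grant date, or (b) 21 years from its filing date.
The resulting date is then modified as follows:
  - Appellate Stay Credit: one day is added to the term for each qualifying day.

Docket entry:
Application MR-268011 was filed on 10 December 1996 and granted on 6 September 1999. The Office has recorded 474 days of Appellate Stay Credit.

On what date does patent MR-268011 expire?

(a) grant + 15 years → 6 September 2014.
(b) filing + 21 years → 10 December 2017.
Later of the two: 10 December 2017.
Appellate Stay Credit: +474 days → 29 March 2019.

March 29, 2019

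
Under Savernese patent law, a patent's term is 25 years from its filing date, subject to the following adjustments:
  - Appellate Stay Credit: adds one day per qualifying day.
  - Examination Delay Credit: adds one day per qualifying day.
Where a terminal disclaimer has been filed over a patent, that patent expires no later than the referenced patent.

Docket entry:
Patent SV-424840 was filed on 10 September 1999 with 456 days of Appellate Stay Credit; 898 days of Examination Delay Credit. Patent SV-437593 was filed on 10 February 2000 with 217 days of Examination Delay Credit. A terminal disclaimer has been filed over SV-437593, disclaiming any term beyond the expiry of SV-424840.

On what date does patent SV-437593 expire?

Natural term of SV-437593:
  Base: filing + 25 years → 10 February 2025.
  Examination Delay Credit: +217 days → 15 September 2025.
Expiry of referenced patent SV-424840:
  Base: filing + 25 years → 10 September 2024.
  Appellate Stay Credit: +456 days → 10 December 2025.
  Examination Delay Credit: +898 days → 26 May 2028.
Terminal disclaimer: SV-437593 expires on the earlier of 15 September 2025 and 26 May 2028.

September 15, 2025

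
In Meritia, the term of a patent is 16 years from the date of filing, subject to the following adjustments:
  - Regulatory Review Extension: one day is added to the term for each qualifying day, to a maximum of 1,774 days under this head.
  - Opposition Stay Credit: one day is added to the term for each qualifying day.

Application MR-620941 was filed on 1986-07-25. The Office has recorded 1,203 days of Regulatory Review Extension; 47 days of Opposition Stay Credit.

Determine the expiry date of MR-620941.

December 26, 2005

Base term: filing date + 16 years → 25 July 2002.
Regulatory Review Extension: 1203 days (within the 1774-day cap) → +1203 days → 9 November 2005.
Opposition Stay Credit: +47 days → 26 December 2005.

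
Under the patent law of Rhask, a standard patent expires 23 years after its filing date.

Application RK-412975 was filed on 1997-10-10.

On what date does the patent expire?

2020-10-10

Filing date + 23 years → 10 October 2020.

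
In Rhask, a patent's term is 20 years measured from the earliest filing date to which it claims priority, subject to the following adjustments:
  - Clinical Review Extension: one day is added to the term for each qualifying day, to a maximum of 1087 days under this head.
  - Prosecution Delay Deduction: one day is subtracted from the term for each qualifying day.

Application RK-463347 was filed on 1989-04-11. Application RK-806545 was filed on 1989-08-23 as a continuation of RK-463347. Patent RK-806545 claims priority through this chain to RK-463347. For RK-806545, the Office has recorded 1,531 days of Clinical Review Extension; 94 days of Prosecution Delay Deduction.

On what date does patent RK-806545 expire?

2011-12-30

Earliest priority filing: 11 April 1989.
Base term: 11 April 1989 + 20 years → 11 April 2009.
Clinical Review Extension: 1531 days claimed exceeds the 1087-day cap, so +1087 days → 2 April 2012.
Prosecution Delay Deduction: −94 days → 30 December 2011.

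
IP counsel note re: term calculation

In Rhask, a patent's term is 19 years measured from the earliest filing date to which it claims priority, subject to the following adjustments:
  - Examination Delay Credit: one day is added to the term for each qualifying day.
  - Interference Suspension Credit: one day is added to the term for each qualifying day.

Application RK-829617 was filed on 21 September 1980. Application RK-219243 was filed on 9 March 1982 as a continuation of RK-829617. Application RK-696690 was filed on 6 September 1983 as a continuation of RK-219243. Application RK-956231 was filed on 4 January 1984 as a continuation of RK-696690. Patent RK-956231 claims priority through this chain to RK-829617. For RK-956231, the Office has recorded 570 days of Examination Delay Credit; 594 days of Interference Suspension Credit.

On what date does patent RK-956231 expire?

2002-11-28

Earliest priority filing: 21 September 1980.
Base term: 21 September 1980 + 19 years → 21 September 1999.
Examination Delay Credit: +570 days → 13 April 2001.
Interference Suspension Credit: +594 days → 28 November 2002.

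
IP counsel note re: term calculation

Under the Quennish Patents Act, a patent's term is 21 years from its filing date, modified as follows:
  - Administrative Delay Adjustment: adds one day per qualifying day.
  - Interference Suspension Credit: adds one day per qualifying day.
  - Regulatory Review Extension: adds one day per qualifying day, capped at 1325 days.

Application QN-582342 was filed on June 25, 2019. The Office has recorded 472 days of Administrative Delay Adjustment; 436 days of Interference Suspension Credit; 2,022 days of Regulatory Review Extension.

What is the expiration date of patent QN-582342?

Base term: filing date + 21 years → 25 June 2040.
Administrative Delay Adjustment: +472 days → 10 October 2041.
Interference Suspension Credit: +436 days → 20 December 2042.
Regulatory Review Extension: 2022 days claimed exceeds the 1325-day cap, so +1325 days → 6 August 2046.

2046-08-06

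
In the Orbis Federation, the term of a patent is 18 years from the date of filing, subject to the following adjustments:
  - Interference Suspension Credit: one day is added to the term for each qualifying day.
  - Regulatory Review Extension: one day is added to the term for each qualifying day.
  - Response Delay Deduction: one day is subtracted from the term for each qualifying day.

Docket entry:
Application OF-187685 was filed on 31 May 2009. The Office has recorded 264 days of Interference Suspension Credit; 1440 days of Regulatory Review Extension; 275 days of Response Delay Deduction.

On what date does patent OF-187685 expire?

Base term: filing date + 18 years → 31 May 2027.
Interference Suspension Credit: +264 days → 19 February 2028.
Regulatory Review Extension: +1440 days → 29 January 2032.
Response Delay Deduction: −275 days → 29 April 2031.

April 29, 2031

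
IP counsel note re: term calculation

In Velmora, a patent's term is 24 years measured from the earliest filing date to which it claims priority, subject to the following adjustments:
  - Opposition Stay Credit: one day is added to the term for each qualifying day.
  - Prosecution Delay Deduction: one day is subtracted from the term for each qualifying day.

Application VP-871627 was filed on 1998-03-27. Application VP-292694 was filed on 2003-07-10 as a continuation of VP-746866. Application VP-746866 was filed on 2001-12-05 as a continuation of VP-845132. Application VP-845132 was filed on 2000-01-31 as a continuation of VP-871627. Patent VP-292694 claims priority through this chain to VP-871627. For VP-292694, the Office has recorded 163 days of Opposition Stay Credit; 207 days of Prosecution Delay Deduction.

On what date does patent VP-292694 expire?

Earliest priority filing: 27 March 1998.
Base term: 27 March 1998 + 24 years → 27 March 2022.
Opposition Stay Credit: +163 days → 6 September 2022.
Prosecution Delay Deduction: −207 days → 11 February 2022.

2022-02-11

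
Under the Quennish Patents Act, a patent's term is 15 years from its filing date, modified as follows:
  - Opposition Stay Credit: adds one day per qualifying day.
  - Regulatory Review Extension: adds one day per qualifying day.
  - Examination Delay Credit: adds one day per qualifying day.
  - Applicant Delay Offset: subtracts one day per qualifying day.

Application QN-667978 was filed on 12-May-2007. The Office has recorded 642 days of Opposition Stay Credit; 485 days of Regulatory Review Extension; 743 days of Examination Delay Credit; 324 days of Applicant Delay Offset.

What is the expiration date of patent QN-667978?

Base term: filing date + 15 years → 12 May 2022.
Opposition Stay Credit: +642 days → 13 February 2024.
Regulatory Review Extension: +485 days → 12 June 2025.
Examination Delay Credit: +743 days → 25 June 2027.
Applicant Delay Offset: −324 days → 5 August 2026.

August 5, 2026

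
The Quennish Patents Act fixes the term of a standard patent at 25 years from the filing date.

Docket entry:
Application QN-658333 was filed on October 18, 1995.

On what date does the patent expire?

Filing date + 25 years → 18 October 2020.

October 18, 2020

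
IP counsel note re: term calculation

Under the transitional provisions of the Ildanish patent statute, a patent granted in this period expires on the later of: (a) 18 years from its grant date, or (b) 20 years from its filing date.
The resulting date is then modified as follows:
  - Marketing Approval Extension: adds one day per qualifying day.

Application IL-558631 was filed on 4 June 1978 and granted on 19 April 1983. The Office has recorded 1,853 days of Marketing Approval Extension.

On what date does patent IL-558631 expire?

May 16, 2006

(a) grant + 18 years → 19 April 2001.
(b) filing + 20 years → 4 June 1998.
Later of the two: 19 April 2001.
Marketing Approval Extension: +1853 days → 16 May 2006.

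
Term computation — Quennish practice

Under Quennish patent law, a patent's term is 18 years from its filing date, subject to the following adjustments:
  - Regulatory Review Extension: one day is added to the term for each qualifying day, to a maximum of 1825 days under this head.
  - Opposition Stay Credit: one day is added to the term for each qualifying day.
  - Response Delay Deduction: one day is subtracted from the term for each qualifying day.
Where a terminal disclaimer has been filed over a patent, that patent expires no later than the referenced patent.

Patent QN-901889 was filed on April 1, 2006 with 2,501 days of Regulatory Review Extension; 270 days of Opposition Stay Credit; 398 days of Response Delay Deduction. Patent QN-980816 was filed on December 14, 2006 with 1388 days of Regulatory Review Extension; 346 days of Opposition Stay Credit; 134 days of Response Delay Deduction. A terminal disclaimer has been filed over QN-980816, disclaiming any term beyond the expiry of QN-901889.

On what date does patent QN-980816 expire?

November 23, 2028

Natural term of QN-980816:
  Base: filing + 18 years → 14 December 2024.
  Regulatory Review Extension: 1388 days (within the 1825-day cap) → +1388 days → 2 October 2028.
  Opposition Stay Credit: +346 days → 13 September 2029.
  Response Delay Deduction: −134 days → 2 May 2029.
Expiry of referenced patent QN-901889:
  Base: filing + 18 years → 1 April 2024.
  Regulatory Review Extension: 2501 days claimed exceeds the 1825-day cap, so +1825 days → 31 March 2029.
  Opposition Stay Credit: +270 days → 26 December 2029.
  Response Delay Deduction: −398 days → 23 November 2028.
Terminal disclaimer: QN-980816 expires on the earlier of 2 May 2029 and 23 November 2028.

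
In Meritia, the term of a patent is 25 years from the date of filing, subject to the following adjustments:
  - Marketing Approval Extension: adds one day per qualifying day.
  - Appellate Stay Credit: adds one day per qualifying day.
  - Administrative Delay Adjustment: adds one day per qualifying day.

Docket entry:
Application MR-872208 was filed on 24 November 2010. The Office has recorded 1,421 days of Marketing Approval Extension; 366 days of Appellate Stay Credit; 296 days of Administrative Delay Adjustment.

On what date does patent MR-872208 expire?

Base term: filing date + 25 years → 24 November 2035.
Marketing Approval Extension: +1421 days → 15 October 2039.
Appellate Stay Credit: +366 days → 15 October 2040.
Administrative Delay Adjustment: +296 days → 7 August 2041.

August 7, 2041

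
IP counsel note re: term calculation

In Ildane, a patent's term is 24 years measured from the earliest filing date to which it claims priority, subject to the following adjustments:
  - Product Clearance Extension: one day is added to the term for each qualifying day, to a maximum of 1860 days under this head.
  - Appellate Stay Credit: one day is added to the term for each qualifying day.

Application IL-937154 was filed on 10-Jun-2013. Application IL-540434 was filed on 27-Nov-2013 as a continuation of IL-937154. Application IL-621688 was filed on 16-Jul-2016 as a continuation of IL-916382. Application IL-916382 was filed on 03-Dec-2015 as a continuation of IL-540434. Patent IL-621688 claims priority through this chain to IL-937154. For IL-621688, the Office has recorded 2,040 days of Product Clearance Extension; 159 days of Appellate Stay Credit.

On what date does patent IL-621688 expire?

December 20, 2042

Earliest priority filing: 10 June 2013.
Base term: 10 June 2013 + 24 years → 10 June 2037.
Product Clearance Extension: 2040 days claimed exceeds the 1860-day cap, so +1860 days → 14 July 2042.
Appellate Stay Credit: +159 days → 20 December 2042.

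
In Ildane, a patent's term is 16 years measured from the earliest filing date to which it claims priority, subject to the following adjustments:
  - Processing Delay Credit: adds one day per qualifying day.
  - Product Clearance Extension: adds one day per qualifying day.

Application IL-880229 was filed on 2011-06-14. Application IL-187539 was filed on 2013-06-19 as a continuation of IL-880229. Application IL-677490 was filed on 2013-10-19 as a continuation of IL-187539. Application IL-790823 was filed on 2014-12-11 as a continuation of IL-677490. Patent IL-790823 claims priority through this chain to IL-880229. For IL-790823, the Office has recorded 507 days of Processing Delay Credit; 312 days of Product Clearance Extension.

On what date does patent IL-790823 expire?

September 10, 2029

Earliest priority filing: 14 June 2011.
Base term: 14 June 2011 + 16 years → 14 June 2027.
Processing Delay Credit: +507 days → 2 November 2028.
Product Clearance Extension: +312 days → 10 September 2029.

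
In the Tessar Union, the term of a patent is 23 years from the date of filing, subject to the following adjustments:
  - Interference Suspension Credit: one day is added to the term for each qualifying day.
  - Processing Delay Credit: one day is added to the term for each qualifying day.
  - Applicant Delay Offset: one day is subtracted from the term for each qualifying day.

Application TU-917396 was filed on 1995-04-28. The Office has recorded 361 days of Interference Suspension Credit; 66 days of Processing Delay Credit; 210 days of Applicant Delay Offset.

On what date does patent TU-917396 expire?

Base term: filing date + 23 years → 28 April 2018.
Interference Suspension Credit: +361 days → 24 April 2019.
Processing Delay Credit: +66 days → 29 June 2019.
Applicant Delay Offset: −210 days → 1 December 2018.

December 1, 2018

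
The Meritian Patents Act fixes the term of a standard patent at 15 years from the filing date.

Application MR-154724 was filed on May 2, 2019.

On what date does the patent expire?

Filing date + 15 years → 2 May 2034.

May 2, 2034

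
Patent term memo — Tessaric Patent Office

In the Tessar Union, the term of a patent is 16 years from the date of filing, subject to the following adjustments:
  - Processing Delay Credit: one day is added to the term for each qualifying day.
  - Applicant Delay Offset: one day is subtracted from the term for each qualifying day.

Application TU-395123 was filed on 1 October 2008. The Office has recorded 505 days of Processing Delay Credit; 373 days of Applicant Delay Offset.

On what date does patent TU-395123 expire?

February 10, 2025

Base term: filing date + 16 years → 1 October 2024.
Processing Delay Credit: +505 days → 18 February 2026.
Applicant Delay Offset: −373 days → 10 February 2025.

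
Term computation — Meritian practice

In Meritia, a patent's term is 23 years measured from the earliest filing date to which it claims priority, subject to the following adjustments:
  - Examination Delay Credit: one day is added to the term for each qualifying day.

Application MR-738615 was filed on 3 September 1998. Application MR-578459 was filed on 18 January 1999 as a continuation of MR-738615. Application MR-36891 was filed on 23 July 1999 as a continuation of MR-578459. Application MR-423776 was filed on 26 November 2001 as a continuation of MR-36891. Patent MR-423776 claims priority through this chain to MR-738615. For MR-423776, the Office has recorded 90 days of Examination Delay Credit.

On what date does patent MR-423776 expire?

December 2, 2021

Earliest priority filing: 3 September 1998.
Base term: 3 September 1998 + 23 years → 3 September 2021.
Examination Delay Credit: +90 days → 2 December 2021.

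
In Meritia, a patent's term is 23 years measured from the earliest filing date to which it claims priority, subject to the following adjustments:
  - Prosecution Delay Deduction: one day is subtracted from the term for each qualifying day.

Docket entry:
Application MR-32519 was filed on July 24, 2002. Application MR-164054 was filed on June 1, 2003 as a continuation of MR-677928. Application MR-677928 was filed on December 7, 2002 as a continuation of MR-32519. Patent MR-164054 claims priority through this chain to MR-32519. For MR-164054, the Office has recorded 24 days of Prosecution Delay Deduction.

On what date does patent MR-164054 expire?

June 30, 2025

Earliest priority filing: 24 July 2002.
Base term: 24 July 2002 + 23 years → 24 July 2025.
Prosecution Delay Deduction: −24 days → 30 June 2025.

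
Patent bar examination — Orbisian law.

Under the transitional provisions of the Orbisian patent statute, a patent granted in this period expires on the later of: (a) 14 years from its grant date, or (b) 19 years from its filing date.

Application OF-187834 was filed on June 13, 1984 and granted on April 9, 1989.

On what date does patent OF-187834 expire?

(a) grant + 14 years → 9 April 2003.
(b) filing + 19 years → 13 June 2003.
Later of the two: 13 June 2003.

2003-06-13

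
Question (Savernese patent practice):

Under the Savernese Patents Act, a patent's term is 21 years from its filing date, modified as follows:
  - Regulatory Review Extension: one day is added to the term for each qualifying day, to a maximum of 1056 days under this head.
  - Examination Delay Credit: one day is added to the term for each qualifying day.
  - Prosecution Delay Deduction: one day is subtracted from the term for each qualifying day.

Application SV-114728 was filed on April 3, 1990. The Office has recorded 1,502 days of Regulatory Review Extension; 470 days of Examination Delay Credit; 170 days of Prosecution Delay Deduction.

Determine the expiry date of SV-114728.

Base term: filing date + 21 years → 3 April 2011.
Regulatory Review Extension: 1502 days claimed exceeds the 1056-day cap, so +1056 days → 22 February 2014.
Examination Delay Credit: +470 days → 7 June 2015.
Prosecution Delay Deduction: −170 days → 19 December 2014.

2014-12-19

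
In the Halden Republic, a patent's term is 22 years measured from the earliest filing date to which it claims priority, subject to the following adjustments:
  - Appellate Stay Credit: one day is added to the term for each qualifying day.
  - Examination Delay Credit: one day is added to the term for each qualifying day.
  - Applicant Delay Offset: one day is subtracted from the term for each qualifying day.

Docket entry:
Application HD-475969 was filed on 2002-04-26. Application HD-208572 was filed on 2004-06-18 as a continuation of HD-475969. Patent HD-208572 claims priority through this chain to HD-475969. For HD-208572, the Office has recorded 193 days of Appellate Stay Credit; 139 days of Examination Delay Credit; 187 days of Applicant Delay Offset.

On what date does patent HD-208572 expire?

Earliest priority filing: 26 April 2002.
Base term: 26 April 2002 + 22 years → 26 April 2024.
Appellate Stay Credit: +193 days → 5 November 2024.
Examination Delay Credit: +139 days → 24 March 2025.
Applicant Delay Offset: −187 days → 18 September 2024.

September 18, 2024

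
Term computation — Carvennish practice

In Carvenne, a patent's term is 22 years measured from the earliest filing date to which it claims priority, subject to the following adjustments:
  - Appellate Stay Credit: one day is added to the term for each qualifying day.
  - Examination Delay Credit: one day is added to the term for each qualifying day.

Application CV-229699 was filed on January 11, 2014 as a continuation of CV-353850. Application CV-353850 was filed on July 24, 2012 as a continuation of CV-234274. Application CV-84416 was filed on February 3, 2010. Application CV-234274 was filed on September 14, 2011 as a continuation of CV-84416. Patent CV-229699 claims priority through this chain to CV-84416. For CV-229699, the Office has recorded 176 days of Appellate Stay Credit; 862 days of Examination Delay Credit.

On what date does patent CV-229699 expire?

Earliest priority filing: 3 February 2010.
Base term: 3 February 2010 + 22 years → 3 February 2032.
Appellate Stay Credit: +176 days → 28 July 2032.
Examination Delay Credit: +862 days → 7 December 2034.

December 7, 2034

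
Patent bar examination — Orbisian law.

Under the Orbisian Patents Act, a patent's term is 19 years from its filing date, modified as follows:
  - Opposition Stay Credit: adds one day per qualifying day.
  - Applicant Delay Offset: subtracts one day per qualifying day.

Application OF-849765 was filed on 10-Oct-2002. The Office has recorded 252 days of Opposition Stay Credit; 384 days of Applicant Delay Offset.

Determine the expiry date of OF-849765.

Base term: filing date + 19 years → 10 October 2021.
Opposition Stay Credit: +252 days → 19 June 2022.
Applicant Delay Offset: −384 days → 31 May 2021.

2021-05-31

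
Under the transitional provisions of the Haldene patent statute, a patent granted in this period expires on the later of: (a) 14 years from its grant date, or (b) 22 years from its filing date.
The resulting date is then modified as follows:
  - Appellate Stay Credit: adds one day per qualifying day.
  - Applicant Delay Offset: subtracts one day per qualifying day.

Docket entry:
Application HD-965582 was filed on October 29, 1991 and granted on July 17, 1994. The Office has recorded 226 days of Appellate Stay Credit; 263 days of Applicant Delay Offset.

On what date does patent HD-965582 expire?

(a) grant + 14 years → 17 July 2008.
(b) filing + 22 years → 29 October 2013.
Later of the two: 29 October 2013.
Appellate Stay Credit: +226 days → 12 June 2014.
Applicant Delay Offset: −263 days → 22 September 2013.

September 22, 2013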